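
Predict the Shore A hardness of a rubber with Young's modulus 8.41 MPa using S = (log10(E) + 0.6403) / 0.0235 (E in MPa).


log10(E) = 0.0235*S - 0.6403  =>  S = (log10(E) + 0.6403) / 0.0235
log10(8.41) = 0.924796
S = (0.924796 + 0.6403) / 0.0235 = 1.565096 / 0.0235
S = 66.6

Shore A = 66.6


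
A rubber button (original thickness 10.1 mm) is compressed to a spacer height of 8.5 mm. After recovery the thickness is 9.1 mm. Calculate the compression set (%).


CS = (t0 - recovered) / (t0 - ts) * 100
= (10.1 - 9.1) / (10.1 - 8.5) * 100
= 1.0 / 1.6 * 100
= 62.5%

62.5%


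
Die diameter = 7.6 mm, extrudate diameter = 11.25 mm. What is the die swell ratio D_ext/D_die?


Die swell ratio = D_extrudate / D_die
= 11.25 / 7.6
= 1.48

Die swell = 1.48


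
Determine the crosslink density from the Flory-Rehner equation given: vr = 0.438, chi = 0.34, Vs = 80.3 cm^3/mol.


ln(1 - vr) = ln(1 - 0.438) = -0.5763
Numerator = -((-0.5763) + 0.438 + 0.34 * 0.438^2) = 0.0730
Denominator = 80.3 * (0.438^(1/3) - 0.438/2) = 43.3970
nu = 0.0730 / 43.3970 = 0.0017 mol/cm^3

0.0017 mol/cm^3


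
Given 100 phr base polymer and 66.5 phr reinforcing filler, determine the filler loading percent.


Filler % = filler / (rubber + filler) * 100
= 66.5 / (100 + 66.5) * 100
= 66.5 / 166.5 * 100
= 39.94%

39.94%


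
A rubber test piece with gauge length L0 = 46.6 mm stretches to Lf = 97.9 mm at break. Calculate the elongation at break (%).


Elongation = (Lf - L0) / L0 * 100
= (97.9 - 46.6) / 46.6 * 100
= 51.3 / 46.6 * 100
= 110.1%

110.1%


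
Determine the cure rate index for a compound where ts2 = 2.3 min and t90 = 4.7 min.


CRI = 100 / (t90 - ts2)
= 100 / (4.7 - 2.3)
= 100 / 2.4
= 41.67 min^-1

41.67 min^-1


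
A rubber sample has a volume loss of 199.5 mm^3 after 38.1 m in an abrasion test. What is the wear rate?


Rate = volume_loss / distance
= 199.5 / 38.1
= 5.236 mm^3/m

5.236 mm^3/m


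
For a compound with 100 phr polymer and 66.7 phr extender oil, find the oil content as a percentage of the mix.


Oil % = oil / (100 + oil) * 100
= 66.7 / (100 + 66.7) * 100
= 66.7 / 166.7 * 100
= 40.01%

40.01%


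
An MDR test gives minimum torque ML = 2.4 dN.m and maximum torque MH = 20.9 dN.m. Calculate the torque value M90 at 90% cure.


M90 = ML + 0.9 * (MH - ML)
M90 = 2.4 + 0.9 * (20.9 - 2.4)
M90 = 2.4 + 0.9 * 18.5
M90 = 19.05 dN.m

19.05 dN.m


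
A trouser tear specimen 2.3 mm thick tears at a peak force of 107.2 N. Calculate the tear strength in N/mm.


Tear strength = force / thickness
= 107.2 / 2.3
= 46.61 N/mm

46.61 N/mm


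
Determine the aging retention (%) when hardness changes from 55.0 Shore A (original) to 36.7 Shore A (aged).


Retention = aged / original * 100
= 36.7 / 55.0 * 100
= 66.7%

66.7%


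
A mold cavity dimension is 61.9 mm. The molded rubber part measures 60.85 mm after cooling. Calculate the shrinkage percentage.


Shrinkage = (mold - part) / mold * 100
= (61.9 - 60.85) / 61.9 * 100
= 1.05 / 61.9 * 100
= 1.7%

1.7%


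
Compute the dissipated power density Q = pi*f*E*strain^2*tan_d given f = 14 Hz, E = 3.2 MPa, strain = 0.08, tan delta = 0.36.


Q = pi * f * E * strain^2 * tan_d
= pi * 14 * 3.2 * 0.08^2 * 0.36
= pi * 14 * 3.2 * 0.0064 * 0.36
= 0.3243

Q = 0.3243


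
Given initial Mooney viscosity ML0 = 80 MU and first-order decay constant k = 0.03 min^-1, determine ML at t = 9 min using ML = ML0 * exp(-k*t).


ML = ML0 * exp(-k * t)
ML = 80 * exp(-0.03 * 9)
ML = 80 * 0.7634
ML = 61.07 MU

61.07 MU


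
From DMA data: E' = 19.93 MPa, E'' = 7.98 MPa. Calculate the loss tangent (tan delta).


tan delta = E'' / E'
= 7.98 / 19.93
= 0.4004

tan delta = 0.4004


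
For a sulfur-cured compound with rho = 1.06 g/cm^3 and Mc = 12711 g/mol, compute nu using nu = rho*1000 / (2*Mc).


nu = rho * 1000 / (2 * Mc)
nu = 1.06 * 1000 / (2 * 12711)
nu = 1060.0 / 25422
nu = 0.0417 mol/L

0.0417 mol/L


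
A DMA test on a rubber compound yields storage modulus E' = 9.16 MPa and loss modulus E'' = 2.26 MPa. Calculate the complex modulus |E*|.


|E*| = sqrt(E'^2 + E''^2)
= sqrt(9.16^2 + 2.26^2)
= sqrt(83.9056 + 5.1076)
= 9.435 MPa

9.435 MPa


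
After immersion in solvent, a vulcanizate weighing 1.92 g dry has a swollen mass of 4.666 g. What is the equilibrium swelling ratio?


Q = W_swollen / W_dry
Q = 4.666 / 1.92
Q = 2.43

Q = 2.43


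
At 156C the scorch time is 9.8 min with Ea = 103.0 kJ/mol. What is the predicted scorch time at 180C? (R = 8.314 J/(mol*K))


Convert temperatures: T1 = 156 + 273.15 = 429.15 K, T2 = 180 + 273.15 = 453.15 K
ts2_new = 9.8 * exp(103000 / 8.314 * (1/453.15 - 1/429.15))
1/T2 - 1/T1 = -1.2341e-04
ts2_new = 2.12 min

2.12 min


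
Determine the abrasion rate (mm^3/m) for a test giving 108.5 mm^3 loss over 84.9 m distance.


Rate = volume_loss / distance
= 108.5 / 84.9
= 1.278 mm^3/m

1.278 mm^3/m


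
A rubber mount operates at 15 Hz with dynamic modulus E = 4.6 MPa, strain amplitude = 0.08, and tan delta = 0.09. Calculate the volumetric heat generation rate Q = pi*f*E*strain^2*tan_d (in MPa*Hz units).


Q = pi * f * E * strain^2 * tan_d
= pi * 15 * 4.6 * 0.08^2 * 0.09
= pi * 15 * 4.6 * 0.0064 * 0.09
= 0.1249

Q = 0.1249


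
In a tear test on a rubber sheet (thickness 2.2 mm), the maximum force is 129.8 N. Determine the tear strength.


Tear strength = force / thickness
= 129.8 / 2.2
= 59.0 N/mm

59.0 N/mm


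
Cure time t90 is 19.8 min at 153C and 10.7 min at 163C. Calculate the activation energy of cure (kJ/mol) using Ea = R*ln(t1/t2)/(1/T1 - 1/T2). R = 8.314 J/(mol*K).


T1 = 426.15 K, T2 = 436.15 K
1/T1 - 1/T2 = 5.3802e-05
ln(t1/t2) = ln(19.8/10.7) = 0.6154
Ea = 8.314 * 0.6154 / 5.3802e-05 = 95102.6977 J/mol
Ea = 95.1 kJ/mol

95.1 kJ/mol


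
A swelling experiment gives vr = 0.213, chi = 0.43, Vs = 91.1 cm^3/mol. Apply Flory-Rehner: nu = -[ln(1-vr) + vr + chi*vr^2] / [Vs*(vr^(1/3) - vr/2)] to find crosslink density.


ln(1 - vr) = ln(1 - 0.213) = -0.2395
Numerator = -((-0.2395) + 0.213 + 0.43 * 0.213^2) = 0.0070
Denominator = 91.1 * (0.213^(1/3) - 0.213/2) = 44.7036
nu = 0.0070 / 44.7036 = 1.5700e-04 mol/cm^3

1.5700e-04 mol/cm^3


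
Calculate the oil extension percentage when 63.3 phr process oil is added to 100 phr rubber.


Oil % = oil / (100 + oil) * 100
= 63.3 / (100 + 63.3) * 100
= 63.3 / 163.3 * 100
= 38.76%

38.76%


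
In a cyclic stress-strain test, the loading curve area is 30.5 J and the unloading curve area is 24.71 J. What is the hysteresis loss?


Hysteresis loss = loading - unloading
= 30.5 - 24.71
= 5.79 J

5.79 J


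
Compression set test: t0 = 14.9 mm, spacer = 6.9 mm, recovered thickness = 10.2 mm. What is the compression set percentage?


CS = (t0 - recovered) / (t0 - ts) * 100
= (14.9 - 10.2) / (14.9 - 6.9) * 100
= 4.7 / 8.0 * 100
= 58.8%

58.8%


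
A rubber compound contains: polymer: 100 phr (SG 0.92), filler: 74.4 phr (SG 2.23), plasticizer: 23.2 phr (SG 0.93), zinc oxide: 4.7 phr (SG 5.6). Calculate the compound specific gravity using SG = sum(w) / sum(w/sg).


Sum of weights = 202.3
Volume contributions:
  polymer: 100/0.92 = 108.6957
  filler: 74.4/2.23 = 33.3632
  plasticizer: 23.2/0.93 = 24.9462
  zinc oxide: 4.7/5.6 = 0.8393
Sum of volumes = 167.8444
SG = 202.3 / 167.8444 = 1.205

SG = 1.205


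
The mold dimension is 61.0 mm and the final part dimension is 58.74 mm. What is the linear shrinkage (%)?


Shrinkage = (mold - part) / mold * 100
= (61.0 - 58.74) / 61.0 * 100
= 2.26 / 61.0 * 100
= 3.7%

3.7%


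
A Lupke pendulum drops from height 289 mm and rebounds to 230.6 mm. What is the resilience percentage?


Resilience = h_rebound / h_drop * 100
= 230.6 / 289 * 100
= 79.8%

79.8%


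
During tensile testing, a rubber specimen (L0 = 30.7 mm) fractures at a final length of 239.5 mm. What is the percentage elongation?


Elongation = (Lf - L0) / L0 * 100
= (239.5 - 30.7) / 30.7 * 100
= 208.8 / 30.7 * 100
= 680.1%

680.1%


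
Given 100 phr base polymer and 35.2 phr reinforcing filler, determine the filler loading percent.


Filler % = filler / (rubber + filler) * 100
= 35.2 / (100 + 35.2) * 100
= 35.2 / 135.2 * 100
= 26.04%

26.04%


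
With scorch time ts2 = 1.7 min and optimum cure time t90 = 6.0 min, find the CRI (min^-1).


CRI = 100 / (t90 - ts2)
= 100 / (6.0 - 1.7)
= 100 / 4.3
= 23.26 min^-1

23.26 min^-1


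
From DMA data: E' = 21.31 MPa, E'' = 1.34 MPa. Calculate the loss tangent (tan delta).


tan delta = E'' / E'
= 1.34 / 21.31
= 0.0629

tan delta = 0.0629


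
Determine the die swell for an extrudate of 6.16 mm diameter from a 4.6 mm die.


Die swell ratio = D_extrudate / D_die
= 6.16 / 4.6
= 1.339

Die swell = 1.339


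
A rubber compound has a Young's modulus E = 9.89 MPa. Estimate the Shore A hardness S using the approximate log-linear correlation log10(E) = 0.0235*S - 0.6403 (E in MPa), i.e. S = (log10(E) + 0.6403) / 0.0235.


log10(E) = 0.0235*S - 0.6403  =>  S = (log10(E) + 0.6403) / 0.0235
log10(9.89) = 0.995196
S = (0.995196 + 0.6403) / 0.0235 = 1.635496 / 0.0235
S = 69.6

Shore A = 69.6


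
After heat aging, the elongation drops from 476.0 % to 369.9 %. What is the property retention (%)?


Retention = aged / original * 100
= 369.9 / 476.0 * 100
= 77.7%

77.7%


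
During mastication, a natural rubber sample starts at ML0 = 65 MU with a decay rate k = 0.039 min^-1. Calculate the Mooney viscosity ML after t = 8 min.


ML = ML0 * exp(-k * t)
ML = 65 * exp(-0.039 * 8)
ML = 65 * 0.7320
ML = 47.58 MU

47.58 MU


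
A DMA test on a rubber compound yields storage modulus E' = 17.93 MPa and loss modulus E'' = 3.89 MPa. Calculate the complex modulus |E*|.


|E*| = sqrt(E'^2 + E''^2)
= sqrt(17.93^2 + 3.89^2)
= sqrt(321.4849 + 15.1321)
= 18.347 MPa

18.347 MPa


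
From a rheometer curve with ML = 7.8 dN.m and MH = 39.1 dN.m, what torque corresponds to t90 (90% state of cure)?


M90 = ML + 0.9 * (MH - ML)
M90 = 7.8 + 0.9 * (39.1 - 7.8)
M90 = 7.8 + 0.9 * 31.3
M90 = 35.97 dN.m

35.97 dN.m


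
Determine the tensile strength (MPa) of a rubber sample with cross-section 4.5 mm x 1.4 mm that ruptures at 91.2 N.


Area = width * thickness = 4.5 * 1.4 = 6.3 mm^2
TS = force / area = 91.2 / 6.3 = 14.48 MPa

14.48 MPa


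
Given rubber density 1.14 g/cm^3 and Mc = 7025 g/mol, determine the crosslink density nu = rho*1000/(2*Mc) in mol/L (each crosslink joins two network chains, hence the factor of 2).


nu = rho * 1000 / (2 * Mc)
nu = 1.14 * 1000 / (2 * 7025)
nu = 1140.0 / 14050
nu = 0.0811 mol/L

0.0811 mol/L


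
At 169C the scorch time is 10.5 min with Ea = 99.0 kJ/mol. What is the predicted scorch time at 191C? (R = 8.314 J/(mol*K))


Convert temperatures: T1 = 169 + 273.15 = 442.15 K, T2 = 191 + 273.15 = 464.15 K
ts2_new = 10.5 * exp(99000 / 8.314 * (1/464.15 - 1/442.15))
1/T2 - 1/T1 = -1.0720e-04
ts2_new = 2.93 min

2.93 min


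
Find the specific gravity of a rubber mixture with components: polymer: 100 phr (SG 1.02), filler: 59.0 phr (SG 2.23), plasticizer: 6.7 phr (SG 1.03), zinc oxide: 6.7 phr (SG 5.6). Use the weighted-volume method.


Sum of weights = 172.4
Volume contributions:
  polymer: 100/1.02 = 98.0392
  filler: 59.0/2.23 = 26.4574
  plasticizer: 6.7/1.03 = 6.5049
  zinc oxide: 6.7/5.6 = 1.1964
Sum of volumes = 132.1979
SG = 172.4 / 132.1979 = 1.304

SG = 1.304


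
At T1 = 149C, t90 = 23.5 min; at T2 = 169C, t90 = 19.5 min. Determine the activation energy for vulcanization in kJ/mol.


T1 = 422.15 K, T2 = 442.15 K
1/T1 - 1/T2 = 1.0715e-04
ln(t1/t2) = ln(23.5/19.5) = 0.1866
Ea = 8.314 * 0.1866 / 1.0715e-04 = 14477.5608 J/mol
Ea = 14.48 kJ/mol

14.48 kJ/mol


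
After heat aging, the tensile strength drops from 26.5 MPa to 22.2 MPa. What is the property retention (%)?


Retention = aged / original * 100
= 22.2 / 26.5 * 100
= 83.8%

83.8%


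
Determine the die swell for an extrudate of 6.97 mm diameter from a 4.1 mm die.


Die swell ratio = D_extrudate / D_die
= 6.97 / 4.1
= 1.7

Die swell = 1.7


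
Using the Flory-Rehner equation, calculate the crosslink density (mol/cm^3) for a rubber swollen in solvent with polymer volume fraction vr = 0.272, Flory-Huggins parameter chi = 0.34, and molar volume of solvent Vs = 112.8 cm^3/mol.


ln(1 - vr) = ln(1 - 0.272) = -0.3175
Numerator = -((-0.3175) + 0.272 + 0.34 * 0.272^2) = 0.0203
Denominator = 112.8 * (0.272^(1/3) - 0.272/2) = 57.7448
nu = 0.0203 / 57.7448 = 3.5154e-04 mol/cm^3

3.5154e-04 mol/cm^3


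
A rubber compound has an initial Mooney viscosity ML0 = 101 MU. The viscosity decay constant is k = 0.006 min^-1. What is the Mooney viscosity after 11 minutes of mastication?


ML = ML0 * exp(-k * t)
ML = 101 * exp(-0.006 * 11)
ML = 101 * 0.9361
ML = 94.55 MU

94.55 MU


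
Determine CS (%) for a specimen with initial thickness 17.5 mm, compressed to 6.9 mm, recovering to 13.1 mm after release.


CS = (t0 - recovered) / (t0 - ts) * 100
= (17.5 - 13.1) / (17.5 - 6.9) * 100
= 4.4 / 10.6 * 100
= 41.5%

41.5%


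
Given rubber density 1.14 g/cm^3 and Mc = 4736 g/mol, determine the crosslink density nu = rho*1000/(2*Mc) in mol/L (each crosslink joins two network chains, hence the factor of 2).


nu = rho * 1000 / (2 * Mc)
nu = 1.14 * 1000 / (2 * 4736)
nu = 1140.0 / 9472
nu = 0.1204 mol/L

0.1204 mol/L


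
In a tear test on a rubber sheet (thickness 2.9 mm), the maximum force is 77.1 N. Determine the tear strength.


Tear strength = force / thickness
= 77.1 / 2.9
= 26.59 N/mm

26.59 N/mm


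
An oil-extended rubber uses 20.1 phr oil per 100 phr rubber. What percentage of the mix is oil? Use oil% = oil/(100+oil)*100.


Oil % = oil / (100 + oil) * 100
= 20.1 / (100 + 20.1) * 100
= 20.1 / 120.1 * 100
= 16.74%

16.74%


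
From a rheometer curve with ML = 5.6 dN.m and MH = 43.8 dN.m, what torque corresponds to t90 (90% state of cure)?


M90 = ML + 0.9 * (MH - ML)
M90 = 5.6 + 0.9 * (43.8 - 5.6)
M90 = 5.6 + 0.9 * 38.2
M90 = 39.98 dN.m

39.98 dN.m


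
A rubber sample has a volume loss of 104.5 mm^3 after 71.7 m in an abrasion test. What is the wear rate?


Rate = volume_loss / distance
= 104.5 / 71.7
= 1.457 mm^3/m

1.457 mm^3/m


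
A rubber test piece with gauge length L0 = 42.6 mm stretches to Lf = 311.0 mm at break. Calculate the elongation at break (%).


Elongation = (Lf - L0) / L0 * 100
= (311.0 - 42.6) / 42.6 * 100
= 268.4 / 42.6 * 100
= 630.0%

630.0%


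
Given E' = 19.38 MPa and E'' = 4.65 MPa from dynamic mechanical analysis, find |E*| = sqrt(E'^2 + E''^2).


|E*| = sqrt(E'^2 + E''^2)
= sqrt(19.38^2 + 4.65^2)
= sqrt(375.5844 + 21.6225)
= 19.93 MPa

19.93 MPa


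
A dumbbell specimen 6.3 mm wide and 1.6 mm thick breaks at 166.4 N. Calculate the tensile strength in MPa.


Area = width * thickness = 6.3 * 1.6 = 10.08 mm^2
TS = force / area = 166.4 / 10.08 = 16.51 MPa

16.51 MPa


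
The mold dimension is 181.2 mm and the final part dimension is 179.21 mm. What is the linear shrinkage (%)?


Shrinkage = (mold - part) / mold * 100
= (181.2 - 179.21) / 181.2 * 100
= 1.99 / 181.2 * 100
= 1.1%

1.1%


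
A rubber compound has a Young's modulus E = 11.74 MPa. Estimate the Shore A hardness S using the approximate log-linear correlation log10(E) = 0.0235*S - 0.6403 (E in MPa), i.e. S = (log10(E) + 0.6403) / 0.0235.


log10(E) = 0.0235*S - 0.6403  =>  S = (log10(E) + 0.6403) / 0.0235
log10(11.74) = 1.069668
S = (1.069668 + 0.6403) / 0.0235 = 1.709968 / 0.0235
S = 72.8

Shore A = 72.8


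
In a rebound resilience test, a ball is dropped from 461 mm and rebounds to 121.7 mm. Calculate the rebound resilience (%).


Resilience = h_rebound / h_drop * 100
= 121.7 / 461 * 100
= 26.4%

26.4%


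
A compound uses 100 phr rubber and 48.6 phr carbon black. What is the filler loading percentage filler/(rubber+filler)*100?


Filler % = filler / (rubber + filler) * 100
= 48.6 / (100 + 48.6) * 100
= 48.6 / 148.6 * 100
= 32.71%

32.71%


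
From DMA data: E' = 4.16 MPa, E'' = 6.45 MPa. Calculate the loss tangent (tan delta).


tan delta = E'' / E'
= 6.45 / 4.16
= 1.5505

tan delta = 1.5505


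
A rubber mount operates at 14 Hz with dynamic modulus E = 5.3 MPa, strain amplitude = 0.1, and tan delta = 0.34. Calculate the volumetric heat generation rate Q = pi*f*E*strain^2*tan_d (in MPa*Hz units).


Q = pi * f * E * strain^2 * tan_d
= pi * 14 * 5.3 * 0.1^2 * 0.34
= pi * 14 * 5.3 * 0.0100 * 0.34
= 0.7926

Q = 0.7926


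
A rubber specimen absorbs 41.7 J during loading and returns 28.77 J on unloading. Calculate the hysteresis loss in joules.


Hysteresis loss = loading - unloading
= 41.7 - 28.77
= 12.93 J

12.93 J


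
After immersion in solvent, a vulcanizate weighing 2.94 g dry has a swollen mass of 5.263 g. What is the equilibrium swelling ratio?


Q = W_swollen / W_dry
Q = 5.263 / 2.94
Q = 1.79

Q = 1.79


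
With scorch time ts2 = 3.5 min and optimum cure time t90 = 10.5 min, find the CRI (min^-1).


CRI = 100 / (t90 - ts2)
= 100 / (10.5 - 3.5)
= 100 / 7.0
= 14.29 min^-1

14.29 min^-1


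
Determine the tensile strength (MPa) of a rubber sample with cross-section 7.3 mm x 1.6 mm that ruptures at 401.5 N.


Area = width * thickness = 7.3 * 1.6 = 11.68 mm^2
TS = force / area = 401.5 / 11.68 = 34.38 MPa

34.38 MPa


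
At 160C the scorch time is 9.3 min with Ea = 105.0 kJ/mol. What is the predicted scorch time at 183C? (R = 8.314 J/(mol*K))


Convert temperatures: T1 = 160 + 273.15 = 433.15 K, T2 = 183 + 273.15 = 456.15 K
ts2_new = 9.3 * exp(105000 / 8.314 * (1/456.15 - 1/433.15))
1/T2 - 1/T1 = -1.1641e-04
ts2_new = 2.14 min

2.14 min


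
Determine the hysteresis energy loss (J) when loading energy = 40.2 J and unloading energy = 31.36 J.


Hysteresis loss = loading - unloading
= 40.2 - 31.36
= 8.84 J

8.84 J


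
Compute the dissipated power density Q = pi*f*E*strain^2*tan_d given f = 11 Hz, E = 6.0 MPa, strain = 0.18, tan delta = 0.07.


Q = pi * f * E * strain^2 * tan_d
= pi * 11 * 6.0 * 0.18^2 * 0.07
= pi * 11 * 6.0 * 0.0324 * 0.07
= 0.4703

Q = 0.4703


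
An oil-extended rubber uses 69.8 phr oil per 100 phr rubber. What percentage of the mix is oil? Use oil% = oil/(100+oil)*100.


Oil % = oil / (100 + oil) * 100
= 69.8 / (100 + 69.8) * 100
= 69.8 / 169.8 * 100
= 41.11%

41.11%


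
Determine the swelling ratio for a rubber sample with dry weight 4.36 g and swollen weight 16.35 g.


Q = W_swollen / W_dry
Q = 16.35 / 4.36
Q = 3.75

Q = 3.75


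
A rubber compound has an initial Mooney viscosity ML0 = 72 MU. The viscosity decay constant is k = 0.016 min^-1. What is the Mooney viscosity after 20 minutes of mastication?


ML = ML0 * exp(-k * t)
ML = 72 * exp(-0.016 * 20)
ML = 72 * 0.7261
ML = 52.28 MU

52.28 MU


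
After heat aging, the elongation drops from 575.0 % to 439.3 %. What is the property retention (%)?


Retention = aged / original * 100
= 439.3 / 575.0 * 100
= 76.4%

76.4%


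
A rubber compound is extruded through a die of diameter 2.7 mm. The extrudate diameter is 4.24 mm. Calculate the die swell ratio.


Die swell ratio = D_extrudate / D_die
= 4.24 / 2.7
= 1.57

Die swell = 1.57


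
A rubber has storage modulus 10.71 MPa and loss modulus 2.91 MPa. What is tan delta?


tan delta = E'' / E'
= 2.91 / 10.71
= 0.2717

tan delta = 0.2717


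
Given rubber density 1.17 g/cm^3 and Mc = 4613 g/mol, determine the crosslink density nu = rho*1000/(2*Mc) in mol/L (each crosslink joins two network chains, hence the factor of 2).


nu = rho * 1000 / (2 * Mc)
nu = 1.17 * 1000 / (2 * 4613)
nu = 1170.0 / 9226
nu = 0.1268 mol/L

0.1268 mol/L


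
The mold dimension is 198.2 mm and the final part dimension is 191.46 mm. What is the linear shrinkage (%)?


Shrinkage = (mold - part) / mold * 100
= (198.2 - 191.46) / 198.2 * 100
= 6.74 / 198.2 * 100
= 3.4%

3.4%


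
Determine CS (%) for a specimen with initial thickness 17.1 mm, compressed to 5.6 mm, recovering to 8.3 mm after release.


CS = (t0 - recovered) / (t0 - ts) * 100
= (17.1 - 8.3) / (17.1 - 5.6) * 100
= 8.8 / 11.5 * 100
= 76.5%

76.5%


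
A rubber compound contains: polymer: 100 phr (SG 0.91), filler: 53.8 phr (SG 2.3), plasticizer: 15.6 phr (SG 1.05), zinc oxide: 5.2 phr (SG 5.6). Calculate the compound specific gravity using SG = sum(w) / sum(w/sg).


Sum of weights = 174.6
Volume contributions:
  polymer: 100/0.91 = 109.8901
  filler: 53.8/2.3 = 23.3913
  plasticizer: 15.6/1.05 = 14.8571
  zinc oxide: 5.2/5.6 = 0.9286
Sum of volumes = 149.0671
SG = 174.6 / 149.0671 = 1.171

SG = 1.171


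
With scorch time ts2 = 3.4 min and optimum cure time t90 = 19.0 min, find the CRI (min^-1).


CRI = 100 / (t90 - ts2)
= 100 / (19.0 - 3.4)
= 100 / 15.6
= 6.41 min^-1

6.41 min^-1


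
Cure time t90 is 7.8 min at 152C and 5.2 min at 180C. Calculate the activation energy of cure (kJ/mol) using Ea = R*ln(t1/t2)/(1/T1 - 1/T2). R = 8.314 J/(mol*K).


T1 = 425.15 K, T2 = 453.15 K
1/T1 - 1/T2 = 1.4534e-04
ln(t1/t2) = ln(7.8/5.2) = 0.4055
Ea = 8.314 * 0.4055 / 1.4534e-04 = 23194.7472 J/mol
Ea = 23.19 kJ/mol

23.19 kJ/mol


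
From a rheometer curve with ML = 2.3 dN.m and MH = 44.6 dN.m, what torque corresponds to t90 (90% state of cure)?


M90 = ML + 0.9 * (MH - ML)
M90 = 2.3 + 0.9 * (44.6 - 2.3)
M90 = 2.3 + 0.9 * 42.3
M90 = 40.37 dN.m

40.37 dN.m


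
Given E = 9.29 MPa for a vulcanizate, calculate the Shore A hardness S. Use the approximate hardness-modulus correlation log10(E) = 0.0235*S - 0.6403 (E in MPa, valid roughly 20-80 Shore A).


log10(E) = 0.0235*S - 0.6403  =>  S = (log10(E) + 0.6403) / 0.0235
log10(9.29) = 0.968016
S = (0.968016 + 0.6403) / 0.0235 = 1.608316 / 0.0235
S = 68.4

Shore A = 68.4


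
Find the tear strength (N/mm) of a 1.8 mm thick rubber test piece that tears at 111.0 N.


Tear strength = force / thickness
= 111.0 / 1.8
= 61.67 N/mm

61.67 N/mm


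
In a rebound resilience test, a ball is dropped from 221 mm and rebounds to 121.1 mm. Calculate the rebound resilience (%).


Resilience = h_rebound / h_drop * 100
= 121.1 / 221 * 100
= 54.8%

54.8%


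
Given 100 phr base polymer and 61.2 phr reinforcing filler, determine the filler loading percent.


Filler % = filler / (rubber + filler) * 100
= 61.2 / (100 + 61.2) * 100
= 61.2 / 161.2 * 100
= 37.97%

37.97%


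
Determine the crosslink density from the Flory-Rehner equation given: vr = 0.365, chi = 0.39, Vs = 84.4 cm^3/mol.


ln(1 - vr) = ln(1 - 0.365) = -0.4541
Numerator = -((-0.4541) + 0.365 + 0.39 * 0.365^2) = 0.0372
Denominator = 84.4 * (0.365^(1/3) - 0.365/2) = 44.9140
nu = 0.0372 / 44.9140 = 8.2764e-04 mol/cm^3

8.2764e-04 mol/cm^3


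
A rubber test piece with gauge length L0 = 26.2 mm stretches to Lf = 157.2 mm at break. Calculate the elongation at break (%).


Elongation = (Lf - L0) / L0 * 100
= (157.2 - 26.2) / 26.2 * 100
= 131.0 / 26.2 * 100
= 500.0%

500.0%


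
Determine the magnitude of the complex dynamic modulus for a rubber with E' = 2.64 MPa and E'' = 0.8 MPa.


|E*| = sqrt(E'^2 + E''^2)
= sqrt(2.64^2 + 0.8^2)
= sqrt(6.9696 + 0.6400)
= 2.759 MPa

2.759 MPa


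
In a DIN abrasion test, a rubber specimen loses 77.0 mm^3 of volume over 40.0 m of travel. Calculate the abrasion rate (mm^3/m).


Rate = volume_loss / distance
= 77.0 / 40.0
= 1.925 mm^3/m

1.925 mm^3/m


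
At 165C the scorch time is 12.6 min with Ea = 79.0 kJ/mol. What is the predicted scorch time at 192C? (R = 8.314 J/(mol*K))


Convert temperatures: T1 = 165 + 273.15 = 438.15 K, T2 = 192 + 273.15 = 465.15 K
ts2_new = 12.6 * exp(79000 / 8.314 * (1/465.15 - 1/438.15))
1/T2 - 1/T1 = -1.3248e-04
ts2_new = 3.58 min

3.58 min


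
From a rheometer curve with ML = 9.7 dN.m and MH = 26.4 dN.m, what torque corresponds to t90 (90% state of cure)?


M90 = ML + 0.9 * (MH - ML)
M90 = 9.7 + 0.9 * (26.4 - 9.7)
M90 = 9.7 + 0.9 * 16.7
M90 = 24.73 dN.m

24.73 dN.m


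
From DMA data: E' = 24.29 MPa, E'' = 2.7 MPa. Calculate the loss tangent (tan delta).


tan delta = E'' / E'
= 2.7 / 24.29
= 0.1112

tan delta = 0.1112


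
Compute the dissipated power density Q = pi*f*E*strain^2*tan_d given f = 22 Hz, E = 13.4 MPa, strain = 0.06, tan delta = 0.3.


Q = pi * f * E * strain^2 * tan_d
= pi * 22 * 13.4 * 0.06^2 * 0.3
= pi * 22 * 13.4 * 0.0036 * 0.3
= 1.0002

Q = 1.0002


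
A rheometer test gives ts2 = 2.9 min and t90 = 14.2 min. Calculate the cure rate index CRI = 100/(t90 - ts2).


CRI = 100 / (t90 - ts2)
= 100 / (14.2 - 2.9)
= 100 / 11.3
= 8.85 min^-1

8.85 min^-1


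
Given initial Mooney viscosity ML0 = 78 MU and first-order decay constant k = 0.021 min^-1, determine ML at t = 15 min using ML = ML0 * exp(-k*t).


ML = ML0 * exp(-k * t)
ML = 78 * exp(-0.021 * 15)
ML = 78 * 0.7298
ML = 56.92 MU

56.92 MU


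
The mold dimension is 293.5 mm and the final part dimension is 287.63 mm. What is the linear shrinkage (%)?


Shrinkage = (mold - part) / mold * 100
= (293.5 - 287.63) / 293.5 * 100
= 5.87 / 293.5 * 100
= 2.0%

2.0%


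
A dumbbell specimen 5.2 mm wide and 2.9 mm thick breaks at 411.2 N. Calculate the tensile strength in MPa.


Area = width * thickness = 5.2 * 2.9 = 15.08 mm^2
TS = force / area = 411.2 / 15.08 = 27.27 MPa

27.27 MPa


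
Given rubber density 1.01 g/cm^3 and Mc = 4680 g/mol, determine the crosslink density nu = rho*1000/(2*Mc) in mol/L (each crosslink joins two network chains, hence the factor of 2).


nu = rho * 1000 / (2 * Mc)
nu = 1.01 * 1000 / (2 * 4680)
nu = 1010.0 / 9360
nu = 0.1079 mol/L

0.1079 mol/L


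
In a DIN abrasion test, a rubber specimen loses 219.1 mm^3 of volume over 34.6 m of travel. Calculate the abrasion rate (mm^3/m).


Rate = volume_loss / distance
= 219.1 / 34.6
= 6.332 mm^3/m

6.332 mm^3/m


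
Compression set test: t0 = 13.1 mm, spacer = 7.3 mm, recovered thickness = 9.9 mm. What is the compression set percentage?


CS = (t0 - recovered) / (t0 - ts) * 100
= (13.1 - 9.9) / (13.1 - 7.3) * 100
= 3.2 / 5.8 * 100
= 55.2%

55.2%


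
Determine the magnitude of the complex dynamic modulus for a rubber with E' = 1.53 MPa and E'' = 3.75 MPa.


|E*| = sqrt(E'^2 + E''^2)
= sqrt(1.53^2 + 3.75^2)
= sqrt(2.3409 + 14.0625)
= 4.05 MPa

4.05 MPa


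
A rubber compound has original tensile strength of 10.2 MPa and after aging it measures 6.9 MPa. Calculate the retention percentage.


Retention = aged / original * 100
= 6.9 / 10.2 * 100
= 67.6%

67.6%


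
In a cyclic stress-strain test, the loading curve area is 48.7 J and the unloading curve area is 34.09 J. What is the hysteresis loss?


Hysteresis loss = loading - unloading
= 48.7 - 34.09
= 14.61 J

14.61 J


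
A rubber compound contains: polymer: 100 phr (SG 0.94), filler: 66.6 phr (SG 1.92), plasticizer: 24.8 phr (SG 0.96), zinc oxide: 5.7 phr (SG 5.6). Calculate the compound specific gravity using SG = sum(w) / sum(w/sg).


Sum of weights = 197.1
Volume contributions:
  polymer: 100/0.94 = 106.3830
  filler: 66.6/1.92 = 34.6875
  plasticizer: 24.8/0.96 = 25.8333
  zinc oxide: 5.7/5.6 = 1.0179
Sum of volumes = 167.9217
SG = 197.1 / 167.9217 = 1.174

SG = 1.174


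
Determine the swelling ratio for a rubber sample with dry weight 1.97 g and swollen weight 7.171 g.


Q = W_swollen / W_dry
Q = 7.171 / 1.97
Q = 3.64

Q = 3.64


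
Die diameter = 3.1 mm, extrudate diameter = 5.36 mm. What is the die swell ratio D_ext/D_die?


Die swell ratio = D_extrudate / D_die
= 5.36 / 3.1
= 1.729

Die swell = 1.729


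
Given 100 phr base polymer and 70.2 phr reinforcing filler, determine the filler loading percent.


Filler % = filler / (rubber + filler) * 100
= 70.2 / (100 + 70.2) * 100
= 70.2 / 170.2 * 100
= 41.25%

41.25%


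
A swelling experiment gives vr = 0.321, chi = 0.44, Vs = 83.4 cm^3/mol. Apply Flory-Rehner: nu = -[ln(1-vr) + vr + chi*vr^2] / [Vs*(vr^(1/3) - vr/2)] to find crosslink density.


ln(1 - vr) = ln(1 - 0.321) = -0.3871
Numerator = -((-0.3871) + 0.321 + 0.44 * 0.321^2) = 0.0208
Denominator = 83.4 * (0.321^(1/3) - 0.321/2) = 43.7185
nu = 0.0208 / 43.7185 = 4.7568e-04 mol/cm^3

4.7568e-04 mol/cm^3


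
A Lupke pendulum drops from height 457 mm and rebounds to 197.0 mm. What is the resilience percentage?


Resilience = h_rebound / h_drop * 100
= 197.0 / 457 * 100
= 43.1%

43.1%


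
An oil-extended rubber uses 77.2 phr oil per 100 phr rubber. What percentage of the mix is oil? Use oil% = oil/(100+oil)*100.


Oil % = oil / (100 + oil) * 100
= 77.2 / (100 + 77.2) * 100
= 77.2 / 177.2 * 100
= 43.57%

43.57%


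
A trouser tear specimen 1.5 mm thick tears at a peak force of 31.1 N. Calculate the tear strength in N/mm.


Tear strength = force / thickness
= 31.1 / 1.5
= 20.73 N/mm

20.73 N/mm


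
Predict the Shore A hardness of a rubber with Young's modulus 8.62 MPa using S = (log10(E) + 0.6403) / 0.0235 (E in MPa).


log10(E) = 0.0235*S - 0.6403  =>  S = (log10(E) + 0.6403) / 0.0235
log10(8.62) = 0.935507
S = (0.935507 + 0.6403) / 0.0235 = 1.575807 / 0.0235
S = 67.1

Shore A = 67.1


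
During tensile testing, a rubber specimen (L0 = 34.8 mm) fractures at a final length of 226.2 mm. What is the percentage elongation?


Elongation = (Lf - L0) / L0 * 100
= (226.2 - 34.8) / 34.8 * 100
= 191.4 / 34.8 * 100
= 550.0%

550.0%


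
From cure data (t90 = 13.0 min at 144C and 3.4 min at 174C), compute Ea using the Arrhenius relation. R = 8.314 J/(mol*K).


T1 = 417.15 K, T2 = 447.15 K
1/T1 - 1/T2 = 1.6083e-04
ln(t1/t2) = ln(13.0/3.4) = 1.3412
Ea = 8.314 * 1.3412 / 1.6083e-04 = 69329.7046 J/mol
Ea = 69.33 kJ/mol

69.33 kJ/mol


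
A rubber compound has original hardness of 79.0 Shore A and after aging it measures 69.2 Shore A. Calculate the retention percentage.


Retention = aged / original * 100
= 69.2 / 79.0 * 100
= 87.6%

87.6%


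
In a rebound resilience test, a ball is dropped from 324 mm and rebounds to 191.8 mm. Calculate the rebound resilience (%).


Resilience = h_rebound / h_drop * 100
= 191.8 / 324 * 100
= 59.2%

59.2%


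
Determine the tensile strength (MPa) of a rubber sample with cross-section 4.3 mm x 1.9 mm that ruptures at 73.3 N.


Area = width * thickness = 4.3 * 1.9 = 8.17 mm^2
TS = force / area = 73.3 / 8.17 = 8.97 MPa

8.97 MPa


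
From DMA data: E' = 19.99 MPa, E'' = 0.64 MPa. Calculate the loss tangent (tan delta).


tan delta = E'' / E'
= 0.64 / 19.99
= 0.032

tan delta = 0.032


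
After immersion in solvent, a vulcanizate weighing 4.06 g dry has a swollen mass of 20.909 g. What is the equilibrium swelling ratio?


Q = W_swollen / W_dry
Q = 20.909 / 4.06
Q = 5.15

Q = 5.15


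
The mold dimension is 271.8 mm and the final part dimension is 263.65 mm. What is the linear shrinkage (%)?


Shrinkage = (mold - part) / mold * 100
= (271.8 - 263.65) / 271.8 * 100
= 8.15 / 271.8 * 100
= 3.0%

3.0%


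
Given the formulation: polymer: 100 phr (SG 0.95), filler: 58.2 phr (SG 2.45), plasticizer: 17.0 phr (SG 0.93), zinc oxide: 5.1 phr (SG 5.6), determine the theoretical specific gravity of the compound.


Sum of weights = 180.3
Volume contributions:
  polymer: 100/0.95 = 105.2632
  filler: 58.2/2.45 = 23.7551
  plasticizer: 17.0/0.93 = 18.2796
  zinc oxide: 5.1/5.6 = 0.9107
Sum of volumes = 148.2085
SG = 180.3 / 148.2085 = 1.217

SG = 1.217


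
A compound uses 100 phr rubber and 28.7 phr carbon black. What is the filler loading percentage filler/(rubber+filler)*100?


Filler % = filler / (rubber + filler) * 100
= 28.7 / (100 + 28.7) * 100
= 28.7 / 128.7 * 100
= 22.3%

22.3%


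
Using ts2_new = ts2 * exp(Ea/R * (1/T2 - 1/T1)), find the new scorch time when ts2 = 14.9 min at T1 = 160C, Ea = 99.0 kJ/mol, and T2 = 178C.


Convert temperatures: T1 = 160 + 273.15 = 433.15 K, T2 = 178 + 273.15 = 451.15 K
ts2_new = 14.9 * exp(99000 / 8.314 * (1/451.15 - 1/433.15))
1/T2 - 1/T1 = -9.2111e-05
ts2_new = 4.98 min

4.98 min


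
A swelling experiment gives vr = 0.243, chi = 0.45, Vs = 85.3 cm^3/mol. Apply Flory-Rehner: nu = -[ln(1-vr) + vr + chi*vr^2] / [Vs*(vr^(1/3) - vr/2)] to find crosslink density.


ln(1 - vr) = ln(1 - 0.243) = -0.2784
Numerator = -((-0.2784) + 0.243 + 0.45 * 0.243^2) = 0.0088
Denominator = 85.3 * (0.243^(1/3) - 0.243/2) = 42.8654
nu = 0.0088 / 42.8654 = 2.0576e-04 mol/cm^3

2.0576e-04 mol/cm^3


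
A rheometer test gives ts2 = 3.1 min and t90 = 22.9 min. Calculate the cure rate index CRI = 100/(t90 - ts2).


CRI = 100 / (t90 - ts2)
= 100 / (22.9 - 3.1)
= 100 / 19.8
= 5.05 min^-1

5.05 min^-1


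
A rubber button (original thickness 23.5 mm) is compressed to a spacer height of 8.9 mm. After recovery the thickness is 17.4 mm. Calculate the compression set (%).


CS = (t0 - recovered) / (t0 - ts) * 100
= (23.5 - 17.4) / (23.5 - 8.9) * 100
= 6.1 / 14.6 * 100
= 41.8%

41.8%


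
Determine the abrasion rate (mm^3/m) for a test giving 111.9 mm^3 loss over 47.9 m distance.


Rate = volume_loss / distance
= 111.9 / 47.9
= 2.336 mm^3/m

2.336 mm^3/m


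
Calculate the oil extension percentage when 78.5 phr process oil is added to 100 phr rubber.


Oil % = oil / (100 + oil) * 100
= 78.5 / (100 + 78.5) * 100
= 78.5 / 178.5 * 100
= 43.98%

43.98%


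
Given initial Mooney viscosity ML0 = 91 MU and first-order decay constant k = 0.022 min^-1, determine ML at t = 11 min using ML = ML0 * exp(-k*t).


ML = ML0 * exp(-k * t)
ML = 91 * exp(-0.022 * 11)
ML = 91 * 0.7851
ML = 71.44 MU

71.44 MU


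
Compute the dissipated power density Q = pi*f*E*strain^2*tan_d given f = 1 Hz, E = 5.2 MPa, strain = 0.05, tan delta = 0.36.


Q = pi * f * E * strain^2 * tan_d
= pi * 1 * 5.2 * 0.05^2 * 0.36
= pi * 1 * 5.2 * 0.0025 * 0.36
= 0.0147

Q = 0.0147


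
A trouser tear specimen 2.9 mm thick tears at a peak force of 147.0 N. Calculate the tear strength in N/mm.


Tear strength = force / thickness
= 147.0 / 2.9
= 50.69 N/mm

50.69 N/mm


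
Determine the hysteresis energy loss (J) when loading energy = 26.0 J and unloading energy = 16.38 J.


Hysteresis loss = loading - unloading
= 26.0 - 16.38
= 9.62 J

9.62 J


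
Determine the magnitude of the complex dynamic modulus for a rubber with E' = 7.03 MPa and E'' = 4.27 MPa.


|E*| = sqrt(E'^2 + E''^2)
= sqrt(7.03^2 + 4.27^2)
= sqrt(49.4209 + 18.2329)
= 8.225 MPa

8.225 MPa


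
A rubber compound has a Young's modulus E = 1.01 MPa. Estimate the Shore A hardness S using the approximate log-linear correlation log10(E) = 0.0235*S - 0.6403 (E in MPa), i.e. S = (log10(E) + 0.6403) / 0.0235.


log10(E) = 0.0235*S - 0.6403  =>  S = (log10(E) + 0.6403) / 0.0235
log10(1.01) = 0.004321
S = (0.004321 + 0.6403) / 0.0235 = 0.644621 / 0.0235
S = 27.4

Shore A = 27.4


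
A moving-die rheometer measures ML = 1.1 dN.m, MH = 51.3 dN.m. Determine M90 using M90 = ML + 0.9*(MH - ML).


M90 = ML + 0.9 * (MH - ML)
M90 = 1.1 + 0.9 * (51.3 - 1.1)
M90 = 1.1 + 0.9 * 50.2
M90 = 46.28 dN.m

46.28 dN.m


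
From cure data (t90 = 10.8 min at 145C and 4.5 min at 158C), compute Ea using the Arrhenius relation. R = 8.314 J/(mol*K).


T1 = 418.15 K, T2 = 431.15 K
1/T1 - 1/T2 = 7.2108e-05
ln(t1/t2) = ln(10.8/4.5) = 0.8755
Ea = 8.314 * 0.8755 / 7.2108e-05 = 100941.0462 J/mol
Ea = 100.94 kJ/mol

100.94 kJ/mol


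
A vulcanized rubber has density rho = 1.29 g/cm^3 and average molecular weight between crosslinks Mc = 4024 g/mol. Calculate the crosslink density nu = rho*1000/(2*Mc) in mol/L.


nu = rho * 1000 / (2 * Mc)
nu = 1.29 * 1000 / (2 * 4024)
nu = 1290.0 / 8048
nu = 0.1603 mol/L

0.1603 mol/L


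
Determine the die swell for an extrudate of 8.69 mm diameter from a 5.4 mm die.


Die swell ratio = D_extrudate / D_die
= 8.69 / 5.4
= 1.609

Die swell = 1.609


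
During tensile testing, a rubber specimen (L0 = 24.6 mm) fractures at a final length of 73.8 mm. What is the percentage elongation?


Elongation = (Lf - L0) / L0 * 100
= (73.8 - 24.6) / 24.6 * 100
= 49.2 / 24.6 * 100
= 200.0%

200.0%


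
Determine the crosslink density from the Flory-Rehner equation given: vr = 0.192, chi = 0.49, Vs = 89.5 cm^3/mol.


ln(1 - vr) = ln(1 - 0.192) = -0.2132
Numerator = -((-0.2132) + 0.192 + 0.49 * 0.192^2) = 0.0031
Denominator = 89.5 * (0.192^(1/3) - 0.192/2) = 43.0405
nu = 0.0031 / 43.0405 = 7.2719e-05 mol/cm^3

7.2719e-05 mol/cm^3


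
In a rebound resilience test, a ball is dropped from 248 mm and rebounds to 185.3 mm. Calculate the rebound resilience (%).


Resilience = h_rebound / h_drop * 100
= 185.3 / 248 * 100
= 74.7%

74.7%


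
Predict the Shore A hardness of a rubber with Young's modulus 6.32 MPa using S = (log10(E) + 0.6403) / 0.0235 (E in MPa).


log10(E) = 0.0235*S - 0.6403  =>  S = (log10(E) + 0.6403) / 0.0235
log10(6.32) = 0.800717
S = (0.800717 + 0.6403) / 0.0235 = 1.441017 / 0.0235
S = 61.3

Shore A = 61.3


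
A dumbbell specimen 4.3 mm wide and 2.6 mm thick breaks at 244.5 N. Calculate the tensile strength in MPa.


Area = width * thickness = 4.3 * 2.6 = 11.18 mm^2
TS = force / area = 244.5 / 11.18 = 21.87 MPa

21.87 MPa


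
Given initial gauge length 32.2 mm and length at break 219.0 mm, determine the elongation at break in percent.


Elongation = (Lf - L0) / L0 * 100
= (219.0 - 32.2) / 32.2 * 100
= 186.8 / 32.2 * 100
= 580.1%

580.1%


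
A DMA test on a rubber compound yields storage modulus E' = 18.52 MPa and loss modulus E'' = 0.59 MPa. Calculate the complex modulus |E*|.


|E*| = sqrt(E'^2 + E''^2)
= sqrt(18.52^2 + 0.59^2)
= sqrt(342.9904 + 0.3481)
= 18.529 MPa

18.529 MPa


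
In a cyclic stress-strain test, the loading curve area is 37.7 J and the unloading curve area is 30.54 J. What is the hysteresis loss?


Hysteresis loss = loading - unloading
= 37.7 - 30.54
= 7.16 J

7.16 J


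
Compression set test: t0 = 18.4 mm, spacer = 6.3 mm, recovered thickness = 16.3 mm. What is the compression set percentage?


CS = (t0 - recovered) / (t0 - ts) * 100
= (18.4 - 16.3) / (18.4 - 6.3) * 100
= 2.1 / 12.1 * 100
= 17.4%

17.4%


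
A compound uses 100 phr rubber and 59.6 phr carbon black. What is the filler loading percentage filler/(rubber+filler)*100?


Filler % = filler / (rubber + filler) * 100
= 59.6 / (100 + 59.6) * 100
= 59.6 / 159.6 * 100
= 37.34%

37.34%


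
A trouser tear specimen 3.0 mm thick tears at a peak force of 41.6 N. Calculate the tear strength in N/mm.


Tear strength = force / thickness
= 41.6 / 3.0
= 13.87 N/mm

13.87 N/mm


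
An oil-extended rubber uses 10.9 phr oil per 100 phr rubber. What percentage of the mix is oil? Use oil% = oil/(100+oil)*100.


Oil % = oil / (100 + oil) * 100
= 10.9 / (100 + 10.9) * 100
= 10.9 / 110.9 * 100
= 9.83%

9.83%


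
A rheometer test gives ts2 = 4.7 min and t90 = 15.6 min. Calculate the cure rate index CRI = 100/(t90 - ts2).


CRI = 100 / (t90 - ts2)
= 100 / (15.6 - 4.7)
= 100 / 10.9
= 9.17 min^-1

9.17 min^-1


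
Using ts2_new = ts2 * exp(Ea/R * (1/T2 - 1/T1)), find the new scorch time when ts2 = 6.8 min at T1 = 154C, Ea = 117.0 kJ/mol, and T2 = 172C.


Convert temperatures: T1 = 154 + 273.15 = 427.15 K, T2 = 172 + 273.15 = 445.15 K
ts2_new = 6.8 * exp(117000 / 8.314 * (1/445.15 - 1/427.15))
1/T2 - 1/T1 = -9.4664e-05
ts2_new = 1.79 min

1.79 min


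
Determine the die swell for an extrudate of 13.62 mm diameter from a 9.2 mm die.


Die swell ratio = D_extrudate / D_die
= 13.62 / 9.2
= 1.48

Die swell = 1.48


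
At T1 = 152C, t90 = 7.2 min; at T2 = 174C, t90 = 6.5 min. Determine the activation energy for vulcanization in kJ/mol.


T1 = 425.15 K, T2 = 447.15 K
1/T1 - 1/T2 = 1.1573e-04
ln(t1/t2) = ln(7.2/6.5) = 0.1023
Ea = 8.314 * 0.1023 / 1.1573e-04 = 7347.9906 J/mol
Ea = 7.35 kJ/mol

7.35 kJ/mol


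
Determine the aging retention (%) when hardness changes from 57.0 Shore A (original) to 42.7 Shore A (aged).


Retention = aged / original * 100
= 42.7 / 57.0 * 100
= 74.9%

74.9%
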